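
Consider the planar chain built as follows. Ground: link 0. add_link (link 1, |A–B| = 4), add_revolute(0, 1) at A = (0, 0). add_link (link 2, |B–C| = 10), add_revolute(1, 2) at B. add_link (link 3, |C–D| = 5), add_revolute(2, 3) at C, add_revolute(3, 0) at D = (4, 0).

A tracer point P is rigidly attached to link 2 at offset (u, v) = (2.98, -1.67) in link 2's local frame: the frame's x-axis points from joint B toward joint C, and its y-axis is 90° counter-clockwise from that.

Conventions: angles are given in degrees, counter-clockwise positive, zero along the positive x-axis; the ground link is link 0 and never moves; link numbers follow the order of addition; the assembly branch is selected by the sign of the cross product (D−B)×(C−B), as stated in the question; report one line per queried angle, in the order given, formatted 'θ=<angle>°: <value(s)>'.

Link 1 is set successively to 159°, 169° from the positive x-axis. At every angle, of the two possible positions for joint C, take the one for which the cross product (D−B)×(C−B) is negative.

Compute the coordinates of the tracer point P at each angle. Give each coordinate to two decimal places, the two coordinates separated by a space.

A=(0,0), D=(4.00,0)
θ=159°: B = A + 4.00·(cos159°, sin159°) = (-3.7343, 1.4335)
θ=159°: |BD| = 7.8660
θ=159°: circle(B,10.00) ∩ circle(D,5.00): a=8.7003, h=4.9299
θ=159°:   candidates: C₊=(5.7187,4.6953) cross=38.779; C₋=(3.9219,-4.9994) cross=-38.779
θ=159°:   branch - wants cross < 0 → take C=(3.9219,-4.9994) (cross=-38.779)
θ=159°: ex = (C−B)/|BC| = (0.7656,-0.6433); ey = (0.6433,0.7656)
θ=159°: P = B + 2.98·ex + -1.67·ey = (-2.5270,-1.7621)
θ=169°: B = A + 4.00·(cos169°, sin169°) = (-3.9265, 0.7632)
θ=169°: |BD| = 7.9632
θ=169°: circle(B,10.00) ∩ circle(D,5.00): a=8.6908, h=4.9468
θ=169°:   candidates: C₊=(5.1984,4.8543) cross=39.392; C₋=(4.2501,-4.9937) cross=-39.392
θ=169°:   branch - wants cross < 0 → take C=(4.2501,-4.9937) (cross=-39.392)
θ=169°: ex = (C−B)/|BC| = (0.8177,-0.5757); ey = (0.5757,0.8177)
θ=169°: P = B + 2.98·ex + -1.67·ey = (-2.4513,-2.3178)

θ=159°: -2.53 -1.76
θ=169°: -2.45 -2.32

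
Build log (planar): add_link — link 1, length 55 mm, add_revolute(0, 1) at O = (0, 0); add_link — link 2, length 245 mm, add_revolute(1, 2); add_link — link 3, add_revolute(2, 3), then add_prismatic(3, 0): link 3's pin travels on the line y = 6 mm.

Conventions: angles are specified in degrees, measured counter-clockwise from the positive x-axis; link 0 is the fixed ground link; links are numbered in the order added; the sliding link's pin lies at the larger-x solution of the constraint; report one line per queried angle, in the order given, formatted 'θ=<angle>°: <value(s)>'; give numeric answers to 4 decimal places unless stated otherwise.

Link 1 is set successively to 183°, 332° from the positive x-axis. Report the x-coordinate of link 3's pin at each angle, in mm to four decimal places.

geometry: r = 55 mm, L = 245 mm, e = 6 mm
θ=183°: crank pin P = (r cos θ, r sin θ) = (-54.924624, -2.878478)
θ=183°: h = r sin θ − e = -2.878478 − 6 = -8.878478
θ=183°: x = r cos θ + √(L² − h²) = -54.924624 + 244.839075 = 189.914451
θ=332°: crank pin P = (r cos θ, r sin θ) = (48.562118, -25.820936)
θ=332°: h = r sin θ − e = -25.820936 − 6 = -31.820936
θ=332°: x = r cos θ + √(L² − h²) = 48.562118 + 242.924737 = 291.486855

θ=183°: 189.9145
θ=332°: 291.4869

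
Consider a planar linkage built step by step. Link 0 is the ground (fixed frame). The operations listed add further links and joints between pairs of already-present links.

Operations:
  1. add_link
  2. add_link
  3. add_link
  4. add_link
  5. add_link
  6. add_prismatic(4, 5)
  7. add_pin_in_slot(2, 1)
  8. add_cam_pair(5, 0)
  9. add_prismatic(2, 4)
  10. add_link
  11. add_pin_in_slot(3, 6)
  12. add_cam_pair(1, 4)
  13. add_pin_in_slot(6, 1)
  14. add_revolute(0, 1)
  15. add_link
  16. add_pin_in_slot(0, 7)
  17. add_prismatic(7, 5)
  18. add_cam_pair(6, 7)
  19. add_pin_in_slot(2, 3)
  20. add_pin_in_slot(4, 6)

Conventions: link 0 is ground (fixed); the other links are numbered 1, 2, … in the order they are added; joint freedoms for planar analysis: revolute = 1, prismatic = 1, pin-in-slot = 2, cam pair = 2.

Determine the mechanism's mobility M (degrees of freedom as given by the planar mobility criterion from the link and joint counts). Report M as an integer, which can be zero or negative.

link 0 = ground. State L|J1|J2 = 1|0|0
+link1  2|0|0
+link2  3|0|0
+link3  4|0|0
+link4  5|0|0
+link5  6|0|0
P(4,5) f=1→J1  6|1|0
PS(2,1) f=2→J2  6|1|1
C(5,0) f=2→J2  6|1|2
P(2,4) f=1→J1  6|2|2
+link6  7|2|2
PS(3,6) f=2→J2  7|2|3
C(1,4) f=2→J2  7|2|4
PS(6,1) f=2→J2  7|2|5
R(0,1) f=1→J1  7|3|5
+link7  8|3|5
PS(0,7) f=2→J2  8|3|6
P(7,5) f=1→J1  8|4|6
C(6,7) f=2→J2  8|4|7
PS(2,3) f=2→J2  8|4|8
PS(4,6) f=2→J2  8|4|9
M = 3(8−1)−2·4−9 = 21−8−9 = 4

M = 4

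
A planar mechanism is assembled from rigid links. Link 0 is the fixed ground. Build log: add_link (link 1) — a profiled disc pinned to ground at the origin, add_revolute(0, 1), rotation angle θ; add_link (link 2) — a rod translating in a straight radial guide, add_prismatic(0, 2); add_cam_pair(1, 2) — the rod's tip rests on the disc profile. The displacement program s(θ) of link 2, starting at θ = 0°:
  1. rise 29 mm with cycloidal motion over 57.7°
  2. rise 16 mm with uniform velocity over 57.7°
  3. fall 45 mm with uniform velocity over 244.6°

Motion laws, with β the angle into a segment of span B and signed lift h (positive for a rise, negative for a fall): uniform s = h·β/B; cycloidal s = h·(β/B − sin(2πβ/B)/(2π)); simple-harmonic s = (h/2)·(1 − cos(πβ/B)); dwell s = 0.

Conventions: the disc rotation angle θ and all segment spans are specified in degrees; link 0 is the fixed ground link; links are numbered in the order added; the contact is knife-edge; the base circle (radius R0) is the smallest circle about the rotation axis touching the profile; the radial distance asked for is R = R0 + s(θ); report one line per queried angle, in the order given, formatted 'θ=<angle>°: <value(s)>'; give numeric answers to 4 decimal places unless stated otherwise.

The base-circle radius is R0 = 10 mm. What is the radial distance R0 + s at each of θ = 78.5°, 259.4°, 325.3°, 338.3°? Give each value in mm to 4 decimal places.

seg 1 [0°–57.7°] cycloidal, h=29: full span → s += 29 → s = 29.0000
seg 2 [57.7°–115.4°] uniform, h=16: θ=78.5° here. β=20.8, B=57.7. 16·20.8/57.7 = 5.7678 → s = 34.7678
seg 2 [57.7°–115.4°] uniform, h=16: full span → s += 16 → s = 45.0000
seg 3 [115.4°–360°] uniform, h=-45: θ=259.4° here. β=144, B=244.6. -45·144/244.6 = -26.4922 → s = 18.5078
seg 3 [115.4°–360°] uniform, h=-45: θ=325.3° here. β=209.9, B=244.6. -45·209.9/244.6 = -38.6161 → s = 6.3839
seg 3 [115.4°–360°] uniform, h=-45: θ=338.3° here. β=222.9, B=244.6. -45·222.9/244.6 = -41.0078 → s = 3.9922
θ=78.5°: R = R0 + s = 10 + 34.7678 = 44.7678
θ=259.4°: R = R0 + s = 10 + 18.5078 = 28.5078
θ=325.3°: R = R0 + s = 10 + 6.3839 = 16.3839
θ=338.3°: R = R0 + s = 10 + 3.9922 = 13.9922

θ=78.5°: 44.7678
θ=259.4°: 28.5078
θ=325.3°: 16.3839
θ=338.3°: 13.9922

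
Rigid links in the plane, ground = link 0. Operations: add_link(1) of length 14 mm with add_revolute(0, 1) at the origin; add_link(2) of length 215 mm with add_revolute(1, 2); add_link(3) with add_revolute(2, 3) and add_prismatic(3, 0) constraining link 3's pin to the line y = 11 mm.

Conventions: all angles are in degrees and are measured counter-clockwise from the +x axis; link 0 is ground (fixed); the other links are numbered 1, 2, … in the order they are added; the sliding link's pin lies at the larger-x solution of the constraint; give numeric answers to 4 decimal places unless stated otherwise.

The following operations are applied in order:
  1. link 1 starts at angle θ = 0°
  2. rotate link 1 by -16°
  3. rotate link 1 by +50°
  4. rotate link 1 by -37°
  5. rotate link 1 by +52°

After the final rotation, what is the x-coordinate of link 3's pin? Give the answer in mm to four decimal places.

geometry: r = 14 mm, L = 215 mm, e = 11 mm; θ starts at 0°
rotate link 1 by -16°: θ ← 0° -16° = -16°
rotate link 1 by +50°: θ ← -16° +50° = 34°
rotate link 1 by -37°: θ ← 34° -37° = -3°
rotate link 1 by +52°: θ ← -3° +52° = 49°
crank pin P = (r cos θ, r sin θ) = (9.184826, 10.565934)
h = r sin θ − e = 10.565934 − 11 = -0.434066
x = r cos θ + √(L² − h²) = 9.184826 + 214.999562 = 224.184388

224.1844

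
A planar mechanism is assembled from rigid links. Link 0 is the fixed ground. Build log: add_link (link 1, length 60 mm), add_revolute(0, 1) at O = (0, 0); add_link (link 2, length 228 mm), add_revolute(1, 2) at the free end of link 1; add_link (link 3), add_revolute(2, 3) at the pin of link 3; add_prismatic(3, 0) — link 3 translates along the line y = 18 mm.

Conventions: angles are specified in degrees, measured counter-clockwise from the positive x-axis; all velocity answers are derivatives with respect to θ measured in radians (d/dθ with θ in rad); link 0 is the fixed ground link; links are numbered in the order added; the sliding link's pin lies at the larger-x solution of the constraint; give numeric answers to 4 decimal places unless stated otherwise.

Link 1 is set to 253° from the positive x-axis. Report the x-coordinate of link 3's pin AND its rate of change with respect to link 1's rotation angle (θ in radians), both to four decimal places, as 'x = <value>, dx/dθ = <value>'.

geometry: r = 60 mm, L = 228 mm, e = 18 mm
crank pin P = (r cos θ, r sin θ) = (-17.542302, -57.378285)
h = r sin θ − e = -57.378285 − 18 = -75.378285
x = r cos θ + √(L² − h²) = -17.542302 + 215.179260 = 197.636958
dx/dθ = −r sin θ − h·r cos θ/√(L² − h²) (θ in radians; h = -75.378285) = 51.233136

x = 197.6370, dx/dθ = 51.2331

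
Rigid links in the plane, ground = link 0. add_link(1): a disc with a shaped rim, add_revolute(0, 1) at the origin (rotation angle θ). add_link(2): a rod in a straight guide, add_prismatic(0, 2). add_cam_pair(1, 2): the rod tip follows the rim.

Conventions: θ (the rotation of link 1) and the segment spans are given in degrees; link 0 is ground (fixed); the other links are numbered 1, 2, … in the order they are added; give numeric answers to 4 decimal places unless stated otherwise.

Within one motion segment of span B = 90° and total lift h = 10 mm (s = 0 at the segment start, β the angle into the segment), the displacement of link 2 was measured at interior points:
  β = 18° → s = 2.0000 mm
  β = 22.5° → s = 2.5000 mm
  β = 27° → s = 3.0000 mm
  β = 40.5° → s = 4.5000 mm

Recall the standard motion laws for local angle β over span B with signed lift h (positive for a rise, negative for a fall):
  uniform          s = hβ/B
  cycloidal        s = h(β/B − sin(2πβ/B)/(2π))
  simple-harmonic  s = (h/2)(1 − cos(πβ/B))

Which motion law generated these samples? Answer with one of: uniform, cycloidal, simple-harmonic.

candidates at β/B = r: uniform s = h·r (linear in β); cycloidal s = h·(r − sin(2πr)/(2π)); simple-harmonic s = (h/2)(1 − cos(πr))
β=18°: printed 2.0000 | uniform 2.0000, cycloidal 0.4863, simple-harmonic 0.9549
β=22.5°: printed 2.5000 | uniform 2.5000, cycloidal 0.9085, simple-harmonic 1.4645
β=27°: printed 3.0000 | uniform 3.0000, cycloidal 1.4863, simple-harmonic 2.0611
β=40.5°: printed 4.5000 | uniform 4.5000, cycloidal 4.0082, simple-harmonic 4.2178
only one law matches every sample → uniform

uniform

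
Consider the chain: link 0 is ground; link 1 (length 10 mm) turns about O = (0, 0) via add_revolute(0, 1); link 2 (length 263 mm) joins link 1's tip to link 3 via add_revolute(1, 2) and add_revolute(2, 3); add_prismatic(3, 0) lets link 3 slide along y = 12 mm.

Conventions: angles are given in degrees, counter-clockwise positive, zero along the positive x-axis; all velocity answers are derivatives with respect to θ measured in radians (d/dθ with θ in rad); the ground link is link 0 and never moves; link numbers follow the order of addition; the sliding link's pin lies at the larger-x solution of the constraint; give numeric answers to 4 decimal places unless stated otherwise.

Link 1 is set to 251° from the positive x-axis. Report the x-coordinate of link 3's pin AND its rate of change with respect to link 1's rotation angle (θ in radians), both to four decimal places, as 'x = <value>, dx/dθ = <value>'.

geometry: r = 10 mm, L = 263 mm, e = 12 mm
crank pin P = (r cos θ, r sin θ) = (-3.255682, -9.455186)
h = r sin θ − e = -9.455186 − 12 = -21.455186
x = r cos θ + √(L² − h²) = -3.255682 + 262.123397 = 258.867715
dx/dθ = −r sin θ − h·r cos θ/√(L² − h²) (θ in radians; h = -21.455186) = 9.188703

x = 258.8677, dx/dθ = 9.1887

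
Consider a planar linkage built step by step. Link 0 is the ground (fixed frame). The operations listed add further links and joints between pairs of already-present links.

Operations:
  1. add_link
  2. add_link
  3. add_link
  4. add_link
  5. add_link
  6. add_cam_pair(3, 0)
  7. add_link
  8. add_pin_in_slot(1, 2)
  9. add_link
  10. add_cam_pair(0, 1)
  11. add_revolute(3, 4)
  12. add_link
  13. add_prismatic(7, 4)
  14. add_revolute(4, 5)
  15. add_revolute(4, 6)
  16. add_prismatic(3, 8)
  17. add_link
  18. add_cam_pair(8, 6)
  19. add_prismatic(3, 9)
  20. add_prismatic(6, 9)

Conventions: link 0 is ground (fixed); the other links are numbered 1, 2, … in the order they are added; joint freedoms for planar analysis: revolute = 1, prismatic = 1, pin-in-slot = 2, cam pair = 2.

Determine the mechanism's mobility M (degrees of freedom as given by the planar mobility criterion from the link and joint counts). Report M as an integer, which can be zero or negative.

link 0 = ground. State L|J1|J2 = 1|0|0
+link1  2|0|0
+link2  3|0|0
+link3  4|0|0
+link4  5|0|0
+link5  6|0|0
C(3,0) f=2→J2  6|0|1
+link6  7|0|1
PS(1,2) f=2→J2  7|0|2
+link7  8|0|2
C(0,1) f=2→J2  8|0|3
R(3,4) f=1→J1  8|1|3
+link8  9|1|3
P(7,4) f=1→J1  9|2|3
R(4,5) f=1→J1  9|3|3
R(4,6) f=1→J1  9|4|3
P(3,8) f=1→J1  9|5|3
+link9  10|5|3
C(8,6) f=2→J2  10|5|4
P(3,9) f=1→J1  10|6|4
P(6,9) f=1→J1  10|7|4
M = 3(10−1)−2·7−4 = 27−14−4 = 9

M = 9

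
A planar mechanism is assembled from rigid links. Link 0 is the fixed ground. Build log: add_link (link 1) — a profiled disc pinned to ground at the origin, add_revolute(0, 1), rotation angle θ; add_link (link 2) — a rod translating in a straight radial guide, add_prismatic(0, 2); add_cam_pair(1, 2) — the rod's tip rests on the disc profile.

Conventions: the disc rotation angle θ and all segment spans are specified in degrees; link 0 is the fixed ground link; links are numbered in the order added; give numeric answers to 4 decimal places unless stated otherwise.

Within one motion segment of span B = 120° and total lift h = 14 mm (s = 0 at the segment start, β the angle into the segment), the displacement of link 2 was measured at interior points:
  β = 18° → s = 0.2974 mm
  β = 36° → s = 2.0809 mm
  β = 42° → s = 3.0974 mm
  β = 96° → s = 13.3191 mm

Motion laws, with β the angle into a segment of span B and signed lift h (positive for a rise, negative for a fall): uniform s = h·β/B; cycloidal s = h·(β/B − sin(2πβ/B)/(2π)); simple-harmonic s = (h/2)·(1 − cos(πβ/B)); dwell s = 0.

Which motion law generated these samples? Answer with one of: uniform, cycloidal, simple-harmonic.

candidates at β/B = r: uniform s = h·r (linear in β); cycloidal s = h·(r − sin(2πr)/(2π)); simple-harmonic s = (h/2)(1 − cos(πr))
β=18°: printed 0.2974 | uniform 2.1000, cycloidal 0.2974, simple-harmonic 0.7630
β=36°: printed 2.0809 | uniform 4.2000, cycloidal 2.0809, simple-harmonic 2.8855
β=42°: printed 3.0974 | uniform 4.9000, cycloidal 3.0974, simple-harmonic 3.8221
β=96°: printed 13.3191 | uniform 11.2000, cycloidal 13.3191, simple-harmonic 12.6631
only one law matches every sample → cycloidal

cycloidal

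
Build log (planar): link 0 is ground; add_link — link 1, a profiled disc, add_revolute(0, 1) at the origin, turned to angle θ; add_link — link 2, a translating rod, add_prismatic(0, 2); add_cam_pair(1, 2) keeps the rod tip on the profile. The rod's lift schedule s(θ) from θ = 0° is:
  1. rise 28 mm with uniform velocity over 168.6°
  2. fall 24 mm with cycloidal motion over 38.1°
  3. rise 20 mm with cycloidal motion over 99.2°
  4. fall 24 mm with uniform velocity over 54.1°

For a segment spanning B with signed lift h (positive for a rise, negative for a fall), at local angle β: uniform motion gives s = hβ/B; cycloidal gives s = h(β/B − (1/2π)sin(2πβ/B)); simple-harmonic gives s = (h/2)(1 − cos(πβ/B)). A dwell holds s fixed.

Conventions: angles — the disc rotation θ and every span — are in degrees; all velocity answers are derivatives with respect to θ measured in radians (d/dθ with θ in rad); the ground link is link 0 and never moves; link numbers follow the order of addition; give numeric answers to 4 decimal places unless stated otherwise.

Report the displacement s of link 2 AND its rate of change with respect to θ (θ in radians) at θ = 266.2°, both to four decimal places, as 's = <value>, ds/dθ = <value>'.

seg 1 [0°–168.6°] uniform, h=28: full span → s += 28 → s = 28.0000
seg 2 [168.6°–206.7°] cycloidal, h=-24: full span → s += -24 → s = 4.0000
seg 3 [206.7°–305.9°] cycloidal, h=20: θ=266.2° here. β=59.5, B=99.2. 20·(0.5998 − sin(2π·0.5998)/(2π)) = 13.8637 → s = 17.8637
velocity in seg [206.7°–305.9°] (cycloidal), θ in radians: β = 59.5° = 1.0385 rad, B = 99.2° = 1.7314 rad; ds/dθ = (h/B)(1 − cos(2πβ/B)) = (20/1.7314)(1 − cos(2π·0.5998)) = 20.905577 mm/rad

s = 17.8637, ds/dθ = 20.9056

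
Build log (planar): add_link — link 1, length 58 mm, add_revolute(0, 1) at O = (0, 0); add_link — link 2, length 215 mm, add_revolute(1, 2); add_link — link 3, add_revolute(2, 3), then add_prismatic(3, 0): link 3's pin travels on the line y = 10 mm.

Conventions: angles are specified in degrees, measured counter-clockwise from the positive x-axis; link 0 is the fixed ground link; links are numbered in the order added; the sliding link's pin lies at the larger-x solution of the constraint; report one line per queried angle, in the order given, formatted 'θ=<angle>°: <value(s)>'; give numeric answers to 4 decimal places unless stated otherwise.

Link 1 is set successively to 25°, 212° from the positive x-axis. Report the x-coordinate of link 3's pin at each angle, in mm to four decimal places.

geometry: r = 58 mm, L = 215 mm, e = 10 mm
θ=25°: crank pin P = (r cos θ, r sin θ) = (52.565852, 24.511859)
θ=25°: h = r sin θ − e = 24.511859 − 10 = 14.511859
θ=25°: x = r cos θ + √(L² − h²) = 52.565852 + 214.509687 = 267.075539
θ=212°: crank pin P = (r cos θ, r sin θ) = (-49.186790, -30.735317)
θ=212°: h = r sin θ − e = -30.735317 − 10 = -40.735317
θ=212°: x = r cos θ + √(L² − h²) = -49.186790 + 211.105741 = 161.918952

θ=25°: 267.0755
θ=212°: 161.9190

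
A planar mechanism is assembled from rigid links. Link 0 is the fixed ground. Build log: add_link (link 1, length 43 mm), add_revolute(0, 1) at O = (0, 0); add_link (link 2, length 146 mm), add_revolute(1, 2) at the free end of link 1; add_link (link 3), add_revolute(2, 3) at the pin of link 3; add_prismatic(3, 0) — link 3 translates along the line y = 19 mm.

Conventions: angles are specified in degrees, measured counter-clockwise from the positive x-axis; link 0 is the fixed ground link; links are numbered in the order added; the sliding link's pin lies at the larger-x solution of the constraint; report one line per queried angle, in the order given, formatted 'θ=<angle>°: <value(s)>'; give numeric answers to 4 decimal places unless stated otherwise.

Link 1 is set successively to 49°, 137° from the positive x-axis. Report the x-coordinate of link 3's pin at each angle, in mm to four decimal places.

geometry: r = 43 mm, L = 146 mm, e = 19 mm
θ=49°: crank pin P = (r cos θ, r sin θ) = (28.210538, 32.452512)
θ=49°: h = r sin θ − e = 32.452512 − 19 = 13.452512
θ=49°: x = r cos θ + √(L² − h²) = 28.210538 + 145.378918 = 173.589457
θ=137°: crank pin P = (r cos θ, r sin θ) = (-31.448209, 29.325929)
θ=137°: h = r sin θ − e = 29.325929 − 19 = 10.325929
θ=137°: x = r cos θ + √(L² − h²) = -31.448209 + 145.634389 = 114.186180

θ=49°: 173.5895
θ=137°: 114.1862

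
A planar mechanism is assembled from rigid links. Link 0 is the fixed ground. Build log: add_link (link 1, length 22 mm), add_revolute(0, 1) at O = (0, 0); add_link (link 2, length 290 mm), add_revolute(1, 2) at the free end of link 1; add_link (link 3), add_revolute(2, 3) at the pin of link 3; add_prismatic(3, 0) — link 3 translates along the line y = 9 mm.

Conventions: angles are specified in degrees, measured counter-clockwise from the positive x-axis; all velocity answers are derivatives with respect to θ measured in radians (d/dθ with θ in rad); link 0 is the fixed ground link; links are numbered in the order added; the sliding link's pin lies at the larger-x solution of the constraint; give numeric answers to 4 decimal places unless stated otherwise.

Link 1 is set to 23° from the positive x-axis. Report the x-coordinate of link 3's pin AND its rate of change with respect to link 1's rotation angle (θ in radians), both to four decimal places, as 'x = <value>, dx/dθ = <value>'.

geometry: r = 22 mm, L = 290 mm, e = 9 mm
crank pin P = (r cos θ, r sin θ) = (20.251107, 8.596085)
h = r sin θ − e = 8.596085 − 9 = -0.403915
x = r cos θ + √(L² − h²) = 20.251107 + 289.999719 = 310.250825
dx/dθ = −r sin θ − h·r cos θ/√(L² − h²) (θ in radians; h = -0.403915) = -8.567879

x = 310.2508, dx/dθ = -8.5679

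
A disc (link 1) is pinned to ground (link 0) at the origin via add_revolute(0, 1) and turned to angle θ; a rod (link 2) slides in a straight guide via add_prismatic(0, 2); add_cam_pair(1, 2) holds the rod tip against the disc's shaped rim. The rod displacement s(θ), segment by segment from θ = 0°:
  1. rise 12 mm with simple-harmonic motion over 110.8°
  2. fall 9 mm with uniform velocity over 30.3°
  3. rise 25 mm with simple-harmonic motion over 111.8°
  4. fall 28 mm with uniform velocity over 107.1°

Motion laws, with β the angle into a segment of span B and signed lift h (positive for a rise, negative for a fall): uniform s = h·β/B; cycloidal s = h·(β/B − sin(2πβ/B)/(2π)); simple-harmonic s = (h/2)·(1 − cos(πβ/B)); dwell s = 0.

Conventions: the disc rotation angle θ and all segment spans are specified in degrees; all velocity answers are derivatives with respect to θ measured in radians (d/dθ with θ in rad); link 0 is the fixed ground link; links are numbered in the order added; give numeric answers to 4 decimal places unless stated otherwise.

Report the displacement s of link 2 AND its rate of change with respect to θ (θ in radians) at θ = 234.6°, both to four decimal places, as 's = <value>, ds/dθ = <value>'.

segment 1 (0° to 110.8°, simple-harmonic, h = 12) is passed completely: s = 0.0000 + (12) = 12.0000
segment 2 (110.8° to 141.1°, uniform, h = -9) is passed completely: s = 12.0000 + (-9) = 3.0000
θ = 234.6° falls in segment 3 (141.1° to 252.9°, simple-harmonic, h = 25): β = 234.6 − 141.1 = 93.5°, B = 111.8°; Δs = 25/2·(1 − cos(π·0.8363)) = 23.3834; s = 3.0000 + 23.3834 = 26.3834
velocity in seg [141.1°–252.9°] (simple-harmonic), θ in radians: β = 93.5° = 1.6319 rad, B = 111.8° = 1.9513 rad; ds/dθ = (πh/(2B)) sin(πβ/B) = (π·25/(2·1.9513)) sin(π·0.8363) = 9.898921 mm/rad

s = 26.3834, ds/dθ = 9.8989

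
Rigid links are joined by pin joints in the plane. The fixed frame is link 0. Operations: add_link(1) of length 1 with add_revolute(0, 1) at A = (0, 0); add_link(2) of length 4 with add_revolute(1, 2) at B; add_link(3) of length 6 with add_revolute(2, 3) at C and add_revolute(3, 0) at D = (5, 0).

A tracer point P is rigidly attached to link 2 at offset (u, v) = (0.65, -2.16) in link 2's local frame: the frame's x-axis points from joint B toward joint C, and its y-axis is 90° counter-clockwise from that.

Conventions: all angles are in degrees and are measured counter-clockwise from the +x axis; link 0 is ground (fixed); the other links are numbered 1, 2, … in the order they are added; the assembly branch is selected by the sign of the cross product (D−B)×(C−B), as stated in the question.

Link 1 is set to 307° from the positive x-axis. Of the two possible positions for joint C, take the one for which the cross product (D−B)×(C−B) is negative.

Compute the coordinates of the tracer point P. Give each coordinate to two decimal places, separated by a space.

A=(0,0), D=(5.00,0)
B = A + 1.00·(cos307°, sin307°) = (0.6018, -0.7986)
|BD| = 4.4701
circle(B,4.00) ∩ circle(D,6.00): a=-0.0020, h=4.0000
  candidates: C₊=(-0.1148,3.1366) cross=17.880; C₋=(1.3145,-4.7346) cross=-17.880
  branch - wants cross < 0 → take C=(1.3145,-4.7346) (cross=-17.880)
ex = (C−B)/|BC| = (0.1782,-0.9840); ey = (0.9840,0.1782)
P = B + 0.65·ex + -2.16·ey = (-1.4078,-1.8231)

-1.41 -1.82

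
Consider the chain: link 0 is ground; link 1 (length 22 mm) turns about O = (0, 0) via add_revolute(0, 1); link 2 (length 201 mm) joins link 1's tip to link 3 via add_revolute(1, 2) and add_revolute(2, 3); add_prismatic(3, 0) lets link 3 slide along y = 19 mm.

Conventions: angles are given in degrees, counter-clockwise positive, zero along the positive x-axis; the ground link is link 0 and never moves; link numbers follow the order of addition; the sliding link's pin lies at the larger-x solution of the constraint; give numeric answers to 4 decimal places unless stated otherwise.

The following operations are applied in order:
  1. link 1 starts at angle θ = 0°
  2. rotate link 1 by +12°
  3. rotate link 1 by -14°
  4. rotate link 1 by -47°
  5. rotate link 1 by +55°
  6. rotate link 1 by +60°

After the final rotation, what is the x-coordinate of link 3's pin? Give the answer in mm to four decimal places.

geometry: r = 22 mm, L = 201 mm, e = 19 mm; θ starts at 0°
rotate link 1 by +12°: θ ← 0° +12° = 12°
rotate link 1 by -14°: θ ← 12° -14° = -2°
rotate link 1 by -47°: θ ← -2° -47° = -49°
rotate link 1 by +55°: θ ← -49° +55° = 6°
rotate link 1 by +60°: θ ← 6° +60° = 66°
crank pin P = (r cos θ, r sin θ) = (8.948206, 20.098000)
h = r sin θ − e = 20.098000 − 19 = 1.098000
x = r cos θ + √(L² − h²) = 8.948206 + 200.997001 = 209.945207

209.9452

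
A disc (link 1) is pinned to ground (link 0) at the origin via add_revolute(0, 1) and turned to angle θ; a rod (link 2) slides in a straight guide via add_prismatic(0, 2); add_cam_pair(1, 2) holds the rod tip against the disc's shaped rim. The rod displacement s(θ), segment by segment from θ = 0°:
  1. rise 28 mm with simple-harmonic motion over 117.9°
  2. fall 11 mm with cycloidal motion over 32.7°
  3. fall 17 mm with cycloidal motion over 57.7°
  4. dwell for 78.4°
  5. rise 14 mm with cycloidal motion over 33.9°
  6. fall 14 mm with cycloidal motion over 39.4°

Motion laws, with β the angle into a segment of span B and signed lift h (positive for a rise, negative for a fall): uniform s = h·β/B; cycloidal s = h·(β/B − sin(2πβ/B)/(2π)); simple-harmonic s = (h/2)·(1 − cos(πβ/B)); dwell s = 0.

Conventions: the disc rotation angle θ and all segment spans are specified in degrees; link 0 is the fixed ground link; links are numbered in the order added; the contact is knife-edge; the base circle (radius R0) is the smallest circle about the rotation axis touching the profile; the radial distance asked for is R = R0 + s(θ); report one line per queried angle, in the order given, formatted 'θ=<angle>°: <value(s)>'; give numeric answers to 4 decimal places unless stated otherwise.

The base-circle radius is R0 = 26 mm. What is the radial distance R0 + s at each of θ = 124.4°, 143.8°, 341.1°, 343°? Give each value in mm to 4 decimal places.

segment 1 (0° to 117.9°, simple-harmonic, h = 28) is passed completely: s = 0.0000 + (28) = 28.0000
θ = 124.4° falls in segment 2 (117.9° to 150.6°, cycloidal, h = -11): β = 124.4 − 117.9 = 6.5°, B = 32.7°; Δs = -11·(0.1988 − sin(2π·0.1988)/(2π)) = -0.5257; s = 28.0000 − 0.5257 = 27.4743
θ = 143.8° falls in segment 2 (117.9° to 150.6°, cycloidal, h = -11): β = 143.8 − 117.9 = 25.9°, B = 32.7°; Δs = -11·(0.7920 − sin(2π·0.7920)/(2π)) = -10.4025; s = 28.0000 − 10.4025 = 17.5975
segment 2 (117.9° to 150.6°, cycloidal, h = -11) is passed completely: s = 28.0000 + (-11) = 17.0000
segment 3 (150.6° to 208.3°, cycloidal, h = -17) is passed completely: s = 17.0000 + (-17) = 0.0000
segment 4 (208.3° to 286.7°, dwell): s unchanged at 0.0000
segment 5 (286.7° to 320.6°, cycloidal, h = 14) is passed completely: s = 0.0000 + (14) = 14.0000
θ = 341.1° falls in segment 6 (320.6° to 360°, cycloidal, h = -14): β = 341.1 − 320.6 = 20.5°, B = 39.4°; Δs = -14·(0.5203 − sin(2π·0.5203)/(2π)) = -7.5678; s = 14.0000 − 7.5678 = 6.4322
θ = 343° falls in segment 6 (320.6° to 360°, cycloidal, h = -14): β = 343 − 320.6 = 22.4°, B = 39.4°; Δs = -14·(0.5685 − sin(2π·0.5685)/(2π)) = -8.8894; s = 14.0000 − 8.8894 = 5.1106
θ=124.4°: R = R0 + s = 26 + 27.4743 = 53.4743
θ=143.8°: R = R0 + s = 26 + 17.5975 = 43.5975
θ=341.1°: R = R0 + s = 26 + 6.4322 = 32.4322
θ=343°: R = R0 + s = 26 + 5.1106 = 31.1106

θ=124.4°: 53.4743
θ=143.8°: 43.5975
θ=341.1°: 32.4322
θ=343°: 31.1106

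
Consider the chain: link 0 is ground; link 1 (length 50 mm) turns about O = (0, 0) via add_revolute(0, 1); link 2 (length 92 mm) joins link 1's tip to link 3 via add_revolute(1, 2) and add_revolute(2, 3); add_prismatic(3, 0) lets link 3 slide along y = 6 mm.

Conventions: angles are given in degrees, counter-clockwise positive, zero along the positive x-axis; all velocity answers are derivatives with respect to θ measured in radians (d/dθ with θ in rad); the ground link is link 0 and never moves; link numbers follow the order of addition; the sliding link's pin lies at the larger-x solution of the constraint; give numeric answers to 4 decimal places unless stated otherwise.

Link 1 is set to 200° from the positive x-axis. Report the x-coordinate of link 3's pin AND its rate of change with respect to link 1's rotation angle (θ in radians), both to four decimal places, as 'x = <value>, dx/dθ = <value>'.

geometry: r = 50 mm, L = 92 mm, e = 6 mm
crank pin P = (r cos θ, r sin θ) = (-46.984631, -17.101007)
h = r sin θ − e = -17.101007 − 6 = -23.101007
x = r cos θ + √(L² − h²) = -46.984631 + 89.052476 = 42.067845
dx/dθ = −r sin θ − h·r cos θ/√(L² − h²) (θ in radians; h = -23.101007) = 4.912774

x = 42.0678, dx/dθ = 4.9128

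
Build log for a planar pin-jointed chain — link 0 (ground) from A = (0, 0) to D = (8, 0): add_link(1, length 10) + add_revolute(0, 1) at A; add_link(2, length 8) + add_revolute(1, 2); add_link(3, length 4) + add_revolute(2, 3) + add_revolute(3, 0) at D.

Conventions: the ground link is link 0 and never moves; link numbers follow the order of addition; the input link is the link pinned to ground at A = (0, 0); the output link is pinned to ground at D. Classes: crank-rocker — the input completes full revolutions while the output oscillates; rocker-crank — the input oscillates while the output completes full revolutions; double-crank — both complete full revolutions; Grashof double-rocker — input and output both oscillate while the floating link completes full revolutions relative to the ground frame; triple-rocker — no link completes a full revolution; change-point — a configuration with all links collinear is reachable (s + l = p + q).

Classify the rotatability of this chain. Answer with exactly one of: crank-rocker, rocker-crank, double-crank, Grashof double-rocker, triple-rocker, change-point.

lengths: ground=8, input=10, coupler=8, output=4
sorted: s=4 (shortest), l=10 (longest), p+q=16
s + l = 14 vs p + q = 16
s + l < p + q (Grashof) with shortest = output link → rocker-crank

rocker-crank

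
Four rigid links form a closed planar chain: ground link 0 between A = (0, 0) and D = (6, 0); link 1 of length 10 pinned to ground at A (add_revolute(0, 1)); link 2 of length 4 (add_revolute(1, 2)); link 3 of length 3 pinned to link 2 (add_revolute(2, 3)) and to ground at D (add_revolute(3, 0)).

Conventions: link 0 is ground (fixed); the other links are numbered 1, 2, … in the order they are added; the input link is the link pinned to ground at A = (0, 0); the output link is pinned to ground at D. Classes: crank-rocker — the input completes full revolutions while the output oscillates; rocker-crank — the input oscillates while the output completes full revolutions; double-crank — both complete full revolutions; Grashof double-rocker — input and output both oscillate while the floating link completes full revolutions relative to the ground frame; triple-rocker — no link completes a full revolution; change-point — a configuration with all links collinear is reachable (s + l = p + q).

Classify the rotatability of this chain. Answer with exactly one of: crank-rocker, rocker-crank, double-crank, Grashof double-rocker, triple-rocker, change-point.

lengths: ground=6, input=10, coupler=4, output=3
sorted: s=3 (shortest), l=10 (longest), p+q=10
s + l = 13 vs p + q = 10
s + l > p + q → non-Grashof → no link fully rotates → triple-rocker

triple-rocker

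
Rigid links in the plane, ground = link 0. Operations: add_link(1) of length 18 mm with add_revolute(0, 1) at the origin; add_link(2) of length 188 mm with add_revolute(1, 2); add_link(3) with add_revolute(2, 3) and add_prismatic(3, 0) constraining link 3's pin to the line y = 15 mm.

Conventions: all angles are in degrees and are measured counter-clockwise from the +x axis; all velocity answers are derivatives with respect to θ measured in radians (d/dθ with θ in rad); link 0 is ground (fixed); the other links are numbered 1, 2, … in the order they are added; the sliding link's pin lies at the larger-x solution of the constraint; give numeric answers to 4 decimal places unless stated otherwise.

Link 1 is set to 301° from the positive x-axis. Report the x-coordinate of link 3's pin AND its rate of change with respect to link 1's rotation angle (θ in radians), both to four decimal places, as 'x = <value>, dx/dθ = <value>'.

geometry: r = 18 mm, L = 188 mm, e = 15 mm
crank pin P = (r cos θ, r sin θ) = (9.270685, -15.429011)
h = r sin θ − e = -15.429011 − 15 = -30.429011
x = r cos θ + √(L² − h²) = 9.270685 + 185.521091 = 194.791777
dx/dθ = −r sin θ − h·r cos θ/√(L² − h²) (θ in radians; h = -30.429011) = 16.949581

x = 194.7918, dx/dθ = 16.9496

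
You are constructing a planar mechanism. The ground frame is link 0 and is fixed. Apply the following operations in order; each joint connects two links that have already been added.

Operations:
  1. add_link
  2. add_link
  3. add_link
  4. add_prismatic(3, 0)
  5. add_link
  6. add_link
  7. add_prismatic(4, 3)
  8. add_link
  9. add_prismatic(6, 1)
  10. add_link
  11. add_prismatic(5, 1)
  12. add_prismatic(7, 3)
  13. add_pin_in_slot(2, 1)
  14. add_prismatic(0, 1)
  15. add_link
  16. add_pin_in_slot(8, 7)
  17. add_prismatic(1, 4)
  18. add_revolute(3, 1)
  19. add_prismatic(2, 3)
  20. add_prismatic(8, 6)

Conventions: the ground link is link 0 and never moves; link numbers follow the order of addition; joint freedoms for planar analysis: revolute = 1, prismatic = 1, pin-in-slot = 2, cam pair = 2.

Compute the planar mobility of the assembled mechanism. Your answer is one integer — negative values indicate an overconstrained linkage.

(L,J1,J2)=(1,0,0); link0 fixed
link1: (2,0,0)
link2: (3,0,0)
link3: (4,0,0)
P 3-0 [J1]: (4,1,0)
link4: (5,1,0)
link5: (6,1,0)
P 4-3 [J1]: (6,2,0)
link6: (7,2,0)
P 6-1 [J1]: (7,3,0)
link7: (8,3,0)
P 5-1 [J1]: (8,4,0)
P 7-3 [J1]: (8,5,0)
PS 2-1 [J2]: (8,5,1)
P 0-1 [J1]: (8,6,1)
link8: (9,6,1)
PS 8-7 [J2]: (9,6,2)
P 1-4 [J1]: (9,7,2)
R 3-1 [J1]: (9,8,2)
P 2-3 [J1]: (9,9,2)
P 8-6 [J1]: (9,10,2)
Grübler: 3·8 − 2·10 − 2 = 2

M = 2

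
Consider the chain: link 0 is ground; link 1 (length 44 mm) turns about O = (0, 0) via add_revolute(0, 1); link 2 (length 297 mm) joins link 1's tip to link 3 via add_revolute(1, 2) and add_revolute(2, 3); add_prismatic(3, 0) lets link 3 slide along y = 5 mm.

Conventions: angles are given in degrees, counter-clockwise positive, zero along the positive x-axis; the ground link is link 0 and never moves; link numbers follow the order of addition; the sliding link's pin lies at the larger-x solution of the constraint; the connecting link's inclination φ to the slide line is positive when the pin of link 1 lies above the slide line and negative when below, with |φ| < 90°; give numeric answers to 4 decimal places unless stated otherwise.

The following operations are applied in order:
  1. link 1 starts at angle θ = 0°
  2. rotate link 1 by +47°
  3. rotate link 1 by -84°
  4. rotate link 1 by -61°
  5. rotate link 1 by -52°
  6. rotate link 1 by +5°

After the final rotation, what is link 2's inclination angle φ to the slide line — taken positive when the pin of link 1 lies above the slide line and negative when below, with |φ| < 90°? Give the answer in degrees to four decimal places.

geometry: r = 44 mm, L = 297 mm, e = 5 mm; θ starts at 0°
rotate link 1 by +47°: θ ← 0° +47° = 47°
rotate link 1 by -84°: θ ← 47° -84° = -37°
rotate link 1 by -61°: θ ← -37° -61° = -98°
rotate link 1 by -52°: θ ← -98° -52° = -150°
rotate link 1 by +5°: θ ← -150° +5° = -145°
h = r sin θ − e = -25.237363 − 5 = -30.237363
sin φ = h / L = -30.237363 / 297 = -0.10180930
φ = arcsin(-0.10180930) = -5.843368°

-5.8434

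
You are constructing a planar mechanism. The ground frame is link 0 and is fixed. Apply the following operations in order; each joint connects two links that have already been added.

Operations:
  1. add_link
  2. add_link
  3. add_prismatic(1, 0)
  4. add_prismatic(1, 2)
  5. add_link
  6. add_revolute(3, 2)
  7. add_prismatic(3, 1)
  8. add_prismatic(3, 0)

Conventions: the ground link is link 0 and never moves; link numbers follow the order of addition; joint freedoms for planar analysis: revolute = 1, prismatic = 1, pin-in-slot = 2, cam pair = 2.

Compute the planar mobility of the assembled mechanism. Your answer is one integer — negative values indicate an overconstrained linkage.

L=1 J1=0 J2=0
add link → L=2 J1=0 J2=0
add link → L=3 J1=0 J2=0
P@1,0 dof=1 J1 → L=3 J1=1 J2=0
P@1,2 dof=1 J1 → L=3 J1=2 J2=0
add link → L=4 J1=2 J2=0
R@3,2 dof=1 J1 → L=4 J1=3 J2=0
P@3,1 dof=1 J1 → L=4 J1=4 J2=0
P@3,0 dof=1 J1 → L=4 J1=5 J2=0
M=3(L−1)−2J1−J2=3·3−2·5−0=-1

M = -1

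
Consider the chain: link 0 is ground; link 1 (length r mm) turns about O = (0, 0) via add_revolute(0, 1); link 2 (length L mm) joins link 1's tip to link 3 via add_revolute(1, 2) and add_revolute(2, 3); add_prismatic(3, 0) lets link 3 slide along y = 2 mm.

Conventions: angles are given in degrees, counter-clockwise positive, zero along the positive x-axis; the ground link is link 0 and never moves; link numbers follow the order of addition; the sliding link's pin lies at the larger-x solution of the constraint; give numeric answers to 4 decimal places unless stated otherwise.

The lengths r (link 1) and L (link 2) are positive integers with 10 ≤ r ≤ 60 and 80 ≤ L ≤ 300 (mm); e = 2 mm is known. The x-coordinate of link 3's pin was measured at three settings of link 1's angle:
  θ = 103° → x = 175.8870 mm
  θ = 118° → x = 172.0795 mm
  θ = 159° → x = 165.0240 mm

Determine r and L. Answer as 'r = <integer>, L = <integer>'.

constraint per measurement: (x − r cos θ)² + (r sin θ − e)² = L²
subtracting the θ₁ and θ₂ equations cancels the r² and L² terms:
r = (x₁² − x₂²) / (2[(x₁cos θ₁ + e sin θ₁) − (x₂cos θ₂ + e sin θ₂)]) = 15.9997 → r = 16
L² = (x₁ − r cos θ₁)² + (r sin θ₁ − e)² = 32399.9880 → L = 180.0000 → L = 180
check at θ₃=159°: x = 165.0240 (printed 165.0240) ✓

r = 16, L = 180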